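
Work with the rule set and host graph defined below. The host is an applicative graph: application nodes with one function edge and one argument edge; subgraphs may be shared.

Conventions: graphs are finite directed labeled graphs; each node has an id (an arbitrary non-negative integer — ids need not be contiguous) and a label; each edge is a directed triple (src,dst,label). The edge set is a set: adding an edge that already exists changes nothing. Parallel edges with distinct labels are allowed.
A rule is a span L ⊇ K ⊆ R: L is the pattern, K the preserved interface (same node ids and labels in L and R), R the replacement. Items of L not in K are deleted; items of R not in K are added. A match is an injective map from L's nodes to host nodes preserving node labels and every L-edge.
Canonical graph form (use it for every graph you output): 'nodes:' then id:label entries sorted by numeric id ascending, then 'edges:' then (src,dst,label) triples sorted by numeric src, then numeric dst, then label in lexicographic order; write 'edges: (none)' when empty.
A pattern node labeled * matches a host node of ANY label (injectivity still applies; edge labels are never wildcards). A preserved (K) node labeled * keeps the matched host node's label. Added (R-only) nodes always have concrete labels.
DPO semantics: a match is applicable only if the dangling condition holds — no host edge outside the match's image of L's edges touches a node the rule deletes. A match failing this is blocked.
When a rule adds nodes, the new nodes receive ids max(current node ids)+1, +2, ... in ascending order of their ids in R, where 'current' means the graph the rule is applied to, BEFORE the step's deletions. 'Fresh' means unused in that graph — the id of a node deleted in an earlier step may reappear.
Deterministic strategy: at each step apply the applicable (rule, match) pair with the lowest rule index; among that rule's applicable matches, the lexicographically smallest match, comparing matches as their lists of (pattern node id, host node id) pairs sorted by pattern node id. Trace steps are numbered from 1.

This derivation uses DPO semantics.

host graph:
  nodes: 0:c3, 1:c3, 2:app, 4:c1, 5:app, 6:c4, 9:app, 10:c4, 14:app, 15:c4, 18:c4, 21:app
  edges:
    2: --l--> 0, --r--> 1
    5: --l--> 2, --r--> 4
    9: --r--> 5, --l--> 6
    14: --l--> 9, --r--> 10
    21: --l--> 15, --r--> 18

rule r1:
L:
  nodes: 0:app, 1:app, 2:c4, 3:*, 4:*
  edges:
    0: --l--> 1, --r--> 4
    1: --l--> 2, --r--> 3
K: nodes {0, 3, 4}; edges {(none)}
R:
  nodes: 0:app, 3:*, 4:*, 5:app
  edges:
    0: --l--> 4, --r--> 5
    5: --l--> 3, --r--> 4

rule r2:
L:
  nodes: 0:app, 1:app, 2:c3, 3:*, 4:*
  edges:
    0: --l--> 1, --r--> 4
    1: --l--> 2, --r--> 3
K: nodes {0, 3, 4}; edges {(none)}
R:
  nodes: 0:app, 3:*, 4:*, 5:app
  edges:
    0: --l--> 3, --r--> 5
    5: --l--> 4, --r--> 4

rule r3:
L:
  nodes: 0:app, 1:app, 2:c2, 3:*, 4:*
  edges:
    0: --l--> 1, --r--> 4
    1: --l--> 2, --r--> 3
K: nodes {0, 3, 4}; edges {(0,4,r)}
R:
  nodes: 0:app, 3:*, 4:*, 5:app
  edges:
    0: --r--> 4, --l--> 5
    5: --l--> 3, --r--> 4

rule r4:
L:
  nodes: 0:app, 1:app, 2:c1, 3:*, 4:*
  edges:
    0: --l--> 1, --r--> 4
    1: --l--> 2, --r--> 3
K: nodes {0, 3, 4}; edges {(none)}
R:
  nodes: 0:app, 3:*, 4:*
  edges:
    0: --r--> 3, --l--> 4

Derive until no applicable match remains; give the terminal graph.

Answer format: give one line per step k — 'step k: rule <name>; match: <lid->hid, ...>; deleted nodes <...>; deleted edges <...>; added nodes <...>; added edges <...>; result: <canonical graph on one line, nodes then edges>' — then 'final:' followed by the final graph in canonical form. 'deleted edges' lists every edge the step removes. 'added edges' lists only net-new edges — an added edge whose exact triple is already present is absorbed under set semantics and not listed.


step 1: rule r1; match: 0->14, 1->9, 2->6, 3->5, 4->10; deleted nodes 6, 9; deleted edges (9,5,r); (9,6,l); (14,9,l); (14,10,r); added nodes 22; added edges (14,10,l); (14,22,r); (22,5,l); (22,10,r); result: nodes: 0:c3, 1:c3, 2:app, 4:c1, 5:app, 10:c4, 14:app, 15:c4, 18:c4, 21:app, 22:app edges: (2,0,l); (2,1,r); (5,2,l); (5,4,r); (14,10,l); (14,22,r); (21,15,l); (21,18,r); (22,5,l); (22,10,r)
step 2: rule r2; match: 0->5, 1->2, 2->0, 3->1, 4->4; deleted nodes 0, 2; deleted edges (2,0,l); (2,1,r); (5,2,l); (5,4,r); added nodes 23; added edges (5,1,l); (5,23,r); (23,4,l); (23,4,r); result: nodes: 1:c3, 4:c1, 5:app, 10:c4, 14:app, 15:c4, 18:c4, 21:app, 22:app, 23:app edges: (5,1,l); (5,23,r); (14,10,l); (14,22,r); (21,15,l); (21,18,r); (22,5,l); (22,10,r); (23,4,l); (23,4,r)
step 3: rule r2; match: 0->22, 1->5, 2->1, 3->23, 4->10; deleted nodes 1, 5; deleted edges (5,1,l); (5,23,r); (22,5,l); (22,10,r); added nodes 24; added edges (22,23,l); (22,24,r); (24,10,l); (24,10,r); result: nodes: 4:c1, 10:c4, 14:app, 15:c4, 18:c4, 21:app, 22:app, 23:app, 24:app edges: (14,10,l); (14,22,r); (21,15,l); (21,18,r); (22,23,l); (22,24,r); (23,4,l); (23,4,r); (24,10,l); (24,10,r)
final:
nodes: 4:c1, 10:c4, 14:app, 15:c4, 18:c4, 21:app, 22:app, 23:app, 24:app
edges: (14,10,l); (14,22,r); (21,15,l); (21,18,r); (22,23,l); (22,24,r); (23,4,l); (23,4,r); (24,10,l); (24,10,r)


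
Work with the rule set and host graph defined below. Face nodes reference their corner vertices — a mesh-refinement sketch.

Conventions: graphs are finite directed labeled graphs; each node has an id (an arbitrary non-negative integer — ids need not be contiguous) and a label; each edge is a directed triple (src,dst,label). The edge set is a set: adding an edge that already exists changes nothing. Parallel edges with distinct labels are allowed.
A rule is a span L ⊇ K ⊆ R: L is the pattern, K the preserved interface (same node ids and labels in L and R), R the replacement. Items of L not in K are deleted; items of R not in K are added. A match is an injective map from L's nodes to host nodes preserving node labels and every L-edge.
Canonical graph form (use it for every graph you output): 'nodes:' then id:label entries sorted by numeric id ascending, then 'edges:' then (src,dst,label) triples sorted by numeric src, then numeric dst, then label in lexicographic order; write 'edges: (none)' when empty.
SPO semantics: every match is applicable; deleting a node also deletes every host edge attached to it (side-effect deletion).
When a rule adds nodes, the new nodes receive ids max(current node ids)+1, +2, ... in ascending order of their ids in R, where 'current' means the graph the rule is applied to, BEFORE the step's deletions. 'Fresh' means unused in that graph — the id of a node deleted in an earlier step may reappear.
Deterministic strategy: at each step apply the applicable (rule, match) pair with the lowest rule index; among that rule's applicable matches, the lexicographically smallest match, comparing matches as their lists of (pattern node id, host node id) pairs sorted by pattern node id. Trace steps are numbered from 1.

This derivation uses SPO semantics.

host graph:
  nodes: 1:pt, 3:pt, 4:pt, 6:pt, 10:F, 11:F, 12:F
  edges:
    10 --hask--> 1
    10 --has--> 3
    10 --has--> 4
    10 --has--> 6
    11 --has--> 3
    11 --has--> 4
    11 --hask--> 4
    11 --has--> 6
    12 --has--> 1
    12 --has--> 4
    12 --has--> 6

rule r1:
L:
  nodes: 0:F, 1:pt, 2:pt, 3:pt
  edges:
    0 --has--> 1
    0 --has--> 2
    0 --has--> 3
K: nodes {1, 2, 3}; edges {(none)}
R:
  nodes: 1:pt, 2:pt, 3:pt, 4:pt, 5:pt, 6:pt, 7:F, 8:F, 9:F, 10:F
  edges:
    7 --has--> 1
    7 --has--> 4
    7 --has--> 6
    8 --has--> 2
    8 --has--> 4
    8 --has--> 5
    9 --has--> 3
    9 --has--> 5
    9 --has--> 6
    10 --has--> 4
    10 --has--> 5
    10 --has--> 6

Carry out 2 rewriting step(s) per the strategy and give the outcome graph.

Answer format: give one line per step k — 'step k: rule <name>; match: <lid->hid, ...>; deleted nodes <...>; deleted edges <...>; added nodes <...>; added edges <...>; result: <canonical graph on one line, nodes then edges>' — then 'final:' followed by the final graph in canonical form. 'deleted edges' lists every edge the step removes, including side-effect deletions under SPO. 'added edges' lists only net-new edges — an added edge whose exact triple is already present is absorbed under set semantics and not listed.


step 1: rule r1; match: 0->10, 1->3, 2->4, 3->6; deleted nodes 10; deleted edges (10,1,hask); (10,3,has); (10,4,has); (10,6,has); added nodes 13, 14, 15, 16, 17, 18, 19; added edges (16,3,has); (16,13,has); (16,15,has); (17,4,has); (17,13,has); (17,14,has); (18,6,has); (18,14,has); (18,15,has); (19,13,has); (19,14,has); (19,15,has); result: nodes: 1:pt, 3:pt, 4:pt, 6:pt, 11:F, 12:F, 13:pt, 14:pt, 15:pt, 16:F, 17:F, 18:F, 19:F edges: (11,3,has); (11,4,has); (11,4,hask); (11,6,has); (12,1,has); (12,4,has); (12,6,has); (16,3,has); (16,13,has); (16,15,has); (17,4,has); (17,13,has); (17,14,has); (18,6,has); (18,14,has); (18,15,has); (19,13,has); (19,14,has); (19,15,has)
step 2: rule r1; match: 0->11, 1->3, 2->4, 3->6; deleted nodes 11; deleted edges (11,3,has); (11,4,has); (11,4,hask); (11,6,has); added nodes 20, 21, 22, 23, 24, 25, 26; added edges (23,3,has); (23,20,has); (23,22,has); (24,4,has); (24,20,has); (24,21,has); (25,6,has); (25,21,has); (25,22,has); (26,20,has); (26,21,has); (26,22,has); result: nodes: 1:pt, 3:pt, 4:pt, 6:pt, 12:F, 13:pt, 14:pt, 15:pt, 16:F, 17:F, 18:F, 19:F, 20:pt, 21:pt, 22:pt, 23:F, 24:F, 25:F, 26:F edges: (12,1,has); (12,4,has); (12,6,has); (16,3,has); (16,13,has); (16,15,has); (17,4,has); (17,13,has); (17,14,has); (18,6,has); (18,14,has); (18,15,has); (19,13,has); (19,14,has); (19,15,has); (23,3,has); (23,20,has); (23,22,has); (24,4,has); (24,20,has); (24,21,has); (25,6,has); (25,21,has); (25,22,has); (26,20,has); (26,21,has); (26,22,has)
final:
nodes: 1:pt, 3:pt, 4:pt, 6:pt, 12:F, 13:pt, 14:pt, 15:pt, 16:F, 17:F, 18:F, 19:F, 20:pt, 21:pt, 22:pt, 23:F, 24:F, 25:F, 26:F
edges: (12,1,has); (12,4,has); (12,6,has); (16,3,has); (16,13,has); (16,15,has); (17,4,has); (17,13,has); (17,14,has); (18,6,has); (18,14,has); (18,15,has); (19,13,has); (19,14,has); (19,15,has); (23,3,has); (23,20,has); (23,22,has); (24,4,has); (24,20,has); (24,21,has); (25,6,has); (25,21,has); (25,22,has); (26,20,has); (26,21,has); (26,22,has)


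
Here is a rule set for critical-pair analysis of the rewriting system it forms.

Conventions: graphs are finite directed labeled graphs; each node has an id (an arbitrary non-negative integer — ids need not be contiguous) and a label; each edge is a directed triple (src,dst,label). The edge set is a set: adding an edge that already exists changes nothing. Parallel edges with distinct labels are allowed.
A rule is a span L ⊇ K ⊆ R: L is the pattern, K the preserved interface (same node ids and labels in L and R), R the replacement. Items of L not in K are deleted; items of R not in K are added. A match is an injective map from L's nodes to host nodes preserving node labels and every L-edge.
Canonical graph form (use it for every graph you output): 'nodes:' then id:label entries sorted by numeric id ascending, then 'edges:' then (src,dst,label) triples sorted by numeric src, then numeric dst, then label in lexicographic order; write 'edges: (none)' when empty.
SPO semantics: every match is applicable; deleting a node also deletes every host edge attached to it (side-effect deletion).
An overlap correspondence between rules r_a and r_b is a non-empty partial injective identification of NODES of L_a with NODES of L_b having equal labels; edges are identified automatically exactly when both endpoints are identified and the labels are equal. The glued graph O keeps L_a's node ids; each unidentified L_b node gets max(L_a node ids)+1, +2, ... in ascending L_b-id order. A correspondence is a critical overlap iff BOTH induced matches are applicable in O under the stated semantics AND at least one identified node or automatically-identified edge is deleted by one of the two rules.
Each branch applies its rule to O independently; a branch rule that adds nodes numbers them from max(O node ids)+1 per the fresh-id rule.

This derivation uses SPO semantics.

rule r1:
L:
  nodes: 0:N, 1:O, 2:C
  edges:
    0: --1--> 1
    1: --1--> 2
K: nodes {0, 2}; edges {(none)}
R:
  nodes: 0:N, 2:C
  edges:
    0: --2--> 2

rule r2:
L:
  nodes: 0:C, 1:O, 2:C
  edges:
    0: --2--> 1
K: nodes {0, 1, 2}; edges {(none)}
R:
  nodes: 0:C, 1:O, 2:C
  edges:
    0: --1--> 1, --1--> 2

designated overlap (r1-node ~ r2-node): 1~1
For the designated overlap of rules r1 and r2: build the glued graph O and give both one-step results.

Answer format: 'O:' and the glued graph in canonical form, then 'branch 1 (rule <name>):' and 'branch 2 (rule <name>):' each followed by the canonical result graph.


O:
nodes: 0:N, 1:O, 2:C, 3:C, 4:C
edges: (0,1,1); (1,2,1); (3,1,2)
branch 1 (rule r1):
nodes: 0:N, 2:C, 3:C, 4:C
edges: (0,2,2)
branch 2 (rule r2):
nodes: 0:N, 1:O, 2:C, 3:C, 4:C
edges: (0,1,1); (1,2,1); (3,1,1); (3,4,1)


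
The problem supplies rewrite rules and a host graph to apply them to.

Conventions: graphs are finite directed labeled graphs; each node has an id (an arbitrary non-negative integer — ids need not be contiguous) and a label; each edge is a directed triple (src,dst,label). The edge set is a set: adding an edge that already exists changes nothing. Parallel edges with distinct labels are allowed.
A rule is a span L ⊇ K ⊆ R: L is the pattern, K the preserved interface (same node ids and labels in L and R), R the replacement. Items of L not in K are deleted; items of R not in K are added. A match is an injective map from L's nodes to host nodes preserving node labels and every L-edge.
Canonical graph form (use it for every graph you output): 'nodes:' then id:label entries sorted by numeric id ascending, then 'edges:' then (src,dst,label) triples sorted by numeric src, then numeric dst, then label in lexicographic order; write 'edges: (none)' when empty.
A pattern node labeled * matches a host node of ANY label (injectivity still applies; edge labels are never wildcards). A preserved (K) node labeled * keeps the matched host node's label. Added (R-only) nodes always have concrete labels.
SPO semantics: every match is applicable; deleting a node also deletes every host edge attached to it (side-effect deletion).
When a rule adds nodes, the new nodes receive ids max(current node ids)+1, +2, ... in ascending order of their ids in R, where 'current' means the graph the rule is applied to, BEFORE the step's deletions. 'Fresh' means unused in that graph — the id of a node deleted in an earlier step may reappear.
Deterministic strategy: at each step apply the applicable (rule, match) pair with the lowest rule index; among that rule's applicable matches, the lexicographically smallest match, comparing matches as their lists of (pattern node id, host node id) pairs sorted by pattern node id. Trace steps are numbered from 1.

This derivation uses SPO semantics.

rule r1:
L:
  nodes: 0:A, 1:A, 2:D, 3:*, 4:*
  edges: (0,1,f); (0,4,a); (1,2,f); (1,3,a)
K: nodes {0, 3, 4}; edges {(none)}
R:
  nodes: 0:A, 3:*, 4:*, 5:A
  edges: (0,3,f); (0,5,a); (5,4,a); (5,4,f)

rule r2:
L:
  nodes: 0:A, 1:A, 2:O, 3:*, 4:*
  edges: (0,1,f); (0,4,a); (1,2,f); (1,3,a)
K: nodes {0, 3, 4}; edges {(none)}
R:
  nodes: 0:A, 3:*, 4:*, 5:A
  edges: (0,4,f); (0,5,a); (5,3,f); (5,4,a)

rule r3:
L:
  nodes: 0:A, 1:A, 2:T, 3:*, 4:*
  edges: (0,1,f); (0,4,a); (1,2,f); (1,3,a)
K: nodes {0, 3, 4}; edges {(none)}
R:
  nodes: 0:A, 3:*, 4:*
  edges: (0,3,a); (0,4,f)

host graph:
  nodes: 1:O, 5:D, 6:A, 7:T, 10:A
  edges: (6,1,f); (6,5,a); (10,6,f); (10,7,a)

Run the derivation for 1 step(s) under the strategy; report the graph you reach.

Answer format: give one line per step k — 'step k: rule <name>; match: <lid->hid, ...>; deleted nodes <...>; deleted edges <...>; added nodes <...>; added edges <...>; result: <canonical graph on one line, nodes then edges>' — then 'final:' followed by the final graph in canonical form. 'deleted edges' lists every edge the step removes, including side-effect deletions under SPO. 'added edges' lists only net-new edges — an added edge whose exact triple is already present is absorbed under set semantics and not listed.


step 1: rule r2; match: 0->10, 1->6, 2->1, 3->5, 4->7; deleted nodes 1, 6; deleted edges (6,1,f); (6,5,a); (10,6,f); (10,7,a); added nodes 11; added edges (10,7,f); (10,11,a); (11,5,f); (11,7,a); result: nodes: 5:D, 7:T, 10:A, 11:A edges: (10,7,f); (10,11,a); (11,5,f); (11,7,a)
final:
nodes: 5:D, 7:T, 10:A, 11:A
edges: (10,7,f); (10,11,a); (11,5,f); (11,7,a)


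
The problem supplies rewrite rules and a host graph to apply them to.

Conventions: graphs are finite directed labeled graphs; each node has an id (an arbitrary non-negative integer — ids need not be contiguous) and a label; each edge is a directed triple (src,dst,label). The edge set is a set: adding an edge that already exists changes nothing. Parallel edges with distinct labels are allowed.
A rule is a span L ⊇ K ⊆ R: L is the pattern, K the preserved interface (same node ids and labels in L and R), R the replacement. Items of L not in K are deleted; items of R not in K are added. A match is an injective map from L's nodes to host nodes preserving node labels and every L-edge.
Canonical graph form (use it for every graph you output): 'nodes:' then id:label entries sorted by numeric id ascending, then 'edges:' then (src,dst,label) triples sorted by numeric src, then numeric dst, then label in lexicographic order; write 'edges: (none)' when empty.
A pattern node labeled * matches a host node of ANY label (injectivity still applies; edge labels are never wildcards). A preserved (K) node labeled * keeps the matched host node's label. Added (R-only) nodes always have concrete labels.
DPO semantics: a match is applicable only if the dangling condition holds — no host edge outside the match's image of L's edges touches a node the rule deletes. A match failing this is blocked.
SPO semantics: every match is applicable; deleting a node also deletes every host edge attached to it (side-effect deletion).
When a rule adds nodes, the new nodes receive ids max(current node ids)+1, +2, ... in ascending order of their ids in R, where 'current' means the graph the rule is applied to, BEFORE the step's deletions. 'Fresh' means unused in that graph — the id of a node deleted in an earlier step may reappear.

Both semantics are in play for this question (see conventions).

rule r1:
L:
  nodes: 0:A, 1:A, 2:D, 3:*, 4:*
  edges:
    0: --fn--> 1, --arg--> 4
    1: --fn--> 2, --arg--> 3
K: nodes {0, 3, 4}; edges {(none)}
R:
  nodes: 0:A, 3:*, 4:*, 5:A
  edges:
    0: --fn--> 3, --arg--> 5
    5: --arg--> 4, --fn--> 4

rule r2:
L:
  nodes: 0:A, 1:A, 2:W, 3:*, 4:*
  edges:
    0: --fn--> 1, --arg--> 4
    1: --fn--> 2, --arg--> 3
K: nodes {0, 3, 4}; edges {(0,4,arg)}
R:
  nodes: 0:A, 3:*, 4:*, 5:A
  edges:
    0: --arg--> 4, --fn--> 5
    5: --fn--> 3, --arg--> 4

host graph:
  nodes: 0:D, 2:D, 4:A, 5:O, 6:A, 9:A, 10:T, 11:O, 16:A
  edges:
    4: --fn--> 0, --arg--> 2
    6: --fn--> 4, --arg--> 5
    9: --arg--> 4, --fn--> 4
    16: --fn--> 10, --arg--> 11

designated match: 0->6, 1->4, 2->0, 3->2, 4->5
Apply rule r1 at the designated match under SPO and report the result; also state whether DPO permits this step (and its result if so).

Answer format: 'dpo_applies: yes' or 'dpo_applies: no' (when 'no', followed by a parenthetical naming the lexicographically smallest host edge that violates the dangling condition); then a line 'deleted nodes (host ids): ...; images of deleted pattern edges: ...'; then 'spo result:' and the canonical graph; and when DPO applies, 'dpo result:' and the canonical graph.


dpo_applies: no
(the rule deletes node 4, which keeps host edge (9,4,arg) outside the match image — the dangling condition fails, DPO blocks; SPO proceeds and side-deletes such edges)
deleted nodes (host ids): 0, 4; images of deleted pattern edges: (4,0,fn); (4,2,arg); (6,4,fn); (6,5,arg)
spo result:
nodes: 2:D, 5:O, 6:A, 9:A, 10:T, 11:O, 16:A, 17:A
edges: (6,2,fn); (6,17,arg); (16,10,fn); (16,11,arg); (17,5,arg); (17,5,fn)


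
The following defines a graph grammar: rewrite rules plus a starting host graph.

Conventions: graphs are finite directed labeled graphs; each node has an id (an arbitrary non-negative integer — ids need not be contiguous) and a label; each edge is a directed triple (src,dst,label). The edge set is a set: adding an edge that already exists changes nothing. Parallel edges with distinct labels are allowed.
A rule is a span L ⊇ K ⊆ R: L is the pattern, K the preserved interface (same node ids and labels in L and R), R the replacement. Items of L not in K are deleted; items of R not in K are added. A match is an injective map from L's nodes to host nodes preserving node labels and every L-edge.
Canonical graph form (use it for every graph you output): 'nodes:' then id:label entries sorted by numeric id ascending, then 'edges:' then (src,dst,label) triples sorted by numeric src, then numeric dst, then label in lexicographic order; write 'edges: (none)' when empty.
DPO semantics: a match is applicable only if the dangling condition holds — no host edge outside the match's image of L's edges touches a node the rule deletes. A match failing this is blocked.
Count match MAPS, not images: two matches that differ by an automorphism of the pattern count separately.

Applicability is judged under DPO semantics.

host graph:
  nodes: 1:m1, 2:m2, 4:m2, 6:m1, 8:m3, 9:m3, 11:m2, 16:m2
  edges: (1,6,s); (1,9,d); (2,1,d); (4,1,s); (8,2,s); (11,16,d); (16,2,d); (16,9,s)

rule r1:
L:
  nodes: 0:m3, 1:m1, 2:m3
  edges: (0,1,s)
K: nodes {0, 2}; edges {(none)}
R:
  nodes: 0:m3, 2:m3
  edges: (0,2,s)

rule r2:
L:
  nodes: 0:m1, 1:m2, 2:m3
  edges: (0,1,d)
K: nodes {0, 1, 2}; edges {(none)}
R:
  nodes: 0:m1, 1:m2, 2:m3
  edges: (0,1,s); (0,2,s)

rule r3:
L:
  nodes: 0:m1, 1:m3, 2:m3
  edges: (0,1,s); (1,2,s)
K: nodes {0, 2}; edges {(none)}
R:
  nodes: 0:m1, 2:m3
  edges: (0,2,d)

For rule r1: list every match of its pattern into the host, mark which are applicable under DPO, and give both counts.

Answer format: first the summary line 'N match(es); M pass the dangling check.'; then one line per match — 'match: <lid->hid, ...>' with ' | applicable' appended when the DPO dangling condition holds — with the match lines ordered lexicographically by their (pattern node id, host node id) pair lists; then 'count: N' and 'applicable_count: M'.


0 match(es); 0 pass the dangling check.
count: 0
applicable_count: 0


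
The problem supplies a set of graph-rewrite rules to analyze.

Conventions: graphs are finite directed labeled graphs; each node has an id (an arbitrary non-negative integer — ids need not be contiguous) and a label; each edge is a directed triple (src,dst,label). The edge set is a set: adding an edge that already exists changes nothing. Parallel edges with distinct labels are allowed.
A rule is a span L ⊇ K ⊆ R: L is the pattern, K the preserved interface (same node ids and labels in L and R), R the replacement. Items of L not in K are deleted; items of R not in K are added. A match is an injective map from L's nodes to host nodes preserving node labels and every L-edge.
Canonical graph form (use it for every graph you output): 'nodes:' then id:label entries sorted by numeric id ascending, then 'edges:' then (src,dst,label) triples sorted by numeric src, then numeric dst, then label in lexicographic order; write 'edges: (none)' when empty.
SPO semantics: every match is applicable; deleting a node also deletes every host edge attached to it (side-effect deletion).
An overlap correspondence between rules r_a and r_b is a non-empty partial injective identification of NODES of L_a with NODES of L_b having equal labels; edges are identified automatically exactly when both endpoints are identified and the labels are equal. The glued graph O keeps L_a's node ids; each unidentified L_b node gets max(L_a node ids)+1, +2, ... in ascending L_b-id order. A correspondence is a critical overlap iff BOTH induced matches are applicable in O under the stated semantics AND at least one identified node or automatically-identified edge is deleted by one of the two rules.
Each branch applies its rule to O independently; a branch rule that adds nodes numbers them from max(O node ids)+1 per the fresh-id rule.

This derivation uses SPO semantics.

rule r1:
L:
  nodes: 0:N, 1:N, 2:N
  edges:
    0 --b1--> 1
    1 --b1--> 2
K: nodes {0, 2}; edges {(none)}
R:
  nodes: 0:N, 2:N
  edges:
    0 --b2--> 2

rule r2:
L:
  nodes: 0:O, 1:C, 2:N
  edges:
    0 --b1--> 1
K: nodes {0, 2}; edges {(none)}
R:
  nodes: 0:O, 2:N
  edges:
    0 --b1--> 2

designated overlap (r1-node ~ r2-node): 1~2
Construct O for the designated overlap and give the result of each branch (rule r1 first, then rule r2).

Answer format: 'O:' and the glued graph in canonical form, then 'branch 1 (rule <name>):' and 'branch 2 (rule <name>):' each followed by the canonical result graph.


O:
nodes: 0:N, 1:N, 2:N, 3:O, 4:C
edges: (0,1,b1); (1,2,b1); (3,4,b1)
branch 1 (rule r1):
nodes: 0:N, 2:N, 3:O, 4:C
edges: (0,2,b2); (3,4,b1)
branch 2 (rule r2):
nodes: 0:N, 1:N, 2:N, 3:O
edges: (0,1,b1); (1,2,b1); (3,1,b1)


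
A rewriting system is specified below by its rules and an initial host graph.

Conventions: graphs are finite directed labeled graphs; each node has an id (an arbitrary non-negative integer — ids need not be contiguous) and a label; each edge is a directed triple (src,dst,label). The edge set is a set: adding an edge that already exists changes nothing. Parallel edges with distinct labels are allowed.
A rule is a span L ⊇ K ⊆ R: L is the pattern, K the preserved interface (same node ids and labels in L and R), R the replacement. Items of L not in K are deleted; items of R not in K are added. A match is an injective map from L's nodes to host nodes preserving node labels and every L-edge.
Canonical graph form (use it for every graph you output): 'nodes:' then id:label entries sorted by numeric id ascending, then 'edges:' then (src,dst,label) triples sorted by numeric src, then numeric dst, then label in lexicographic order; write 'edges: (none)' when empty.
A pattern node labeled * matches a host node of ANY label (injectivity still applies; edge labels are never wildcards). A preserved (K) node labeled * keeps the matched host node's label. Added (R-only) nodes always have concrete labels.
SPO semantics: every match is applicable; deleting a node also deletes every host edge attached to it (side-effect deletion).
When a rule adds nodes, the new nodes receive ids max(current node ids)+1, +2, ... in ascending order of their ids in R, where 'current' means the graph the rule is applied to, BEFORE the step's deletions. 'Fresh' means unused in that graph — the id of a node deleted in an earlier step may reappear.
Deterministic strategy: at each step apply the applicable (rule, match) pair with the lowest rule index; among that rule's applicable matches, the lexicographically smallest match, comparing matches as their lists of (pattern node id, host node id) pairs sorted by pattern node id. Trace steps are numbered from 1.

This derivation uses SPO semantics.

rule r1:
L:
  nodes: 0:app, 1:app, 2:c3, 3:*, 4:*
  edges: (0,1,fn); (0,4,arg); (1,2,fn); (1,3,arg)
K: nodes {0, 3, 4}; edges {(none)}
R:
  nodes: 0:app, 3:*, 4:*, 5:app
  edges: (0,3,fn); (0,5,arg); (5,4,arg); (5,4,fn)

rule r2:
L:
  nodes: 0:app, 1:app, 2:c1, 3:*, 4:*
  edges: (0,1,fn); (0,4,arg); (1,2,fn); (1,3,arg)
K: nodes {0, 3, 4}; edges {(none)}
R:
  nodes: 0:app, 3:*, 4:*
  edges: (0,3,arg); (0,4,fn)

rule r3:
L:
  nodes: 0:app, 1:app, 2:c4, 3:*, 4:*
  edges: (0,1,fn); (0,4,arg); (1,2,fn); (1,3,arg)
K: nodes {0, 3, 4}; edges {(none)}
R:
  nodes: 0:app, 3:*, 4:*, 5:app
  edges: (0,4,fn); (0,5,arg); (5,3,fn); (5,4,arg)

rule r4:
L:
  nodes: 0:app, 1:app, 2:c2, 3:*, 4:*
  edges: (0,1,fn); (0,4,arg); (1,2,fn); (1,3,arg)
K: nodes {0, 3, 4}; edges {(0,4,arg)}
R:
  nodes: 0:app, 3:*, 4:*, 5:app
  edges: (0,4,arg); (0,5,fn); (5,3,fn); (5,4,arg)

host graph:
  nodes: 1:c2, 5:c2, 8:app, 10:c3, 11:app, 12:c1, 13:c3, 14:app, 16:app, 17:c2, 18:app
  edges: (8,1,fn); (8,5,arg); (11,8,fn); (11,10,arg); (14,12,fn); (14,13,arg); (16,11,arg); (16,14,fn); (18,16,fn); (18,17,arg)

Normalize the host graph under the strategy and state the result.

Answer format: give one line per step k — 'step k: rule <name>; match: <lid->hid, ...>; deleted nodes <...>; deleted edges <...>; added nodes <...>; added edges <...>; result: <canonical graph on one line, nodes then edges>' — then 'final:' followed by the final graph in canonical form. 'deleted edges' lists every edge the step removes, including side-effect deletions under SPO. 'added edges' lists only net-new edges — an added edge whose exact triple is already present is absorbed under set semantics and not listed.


step 1: rule r2; match: 0->16, 1->14, 2->12, 3->13, 4->11; deleted nodes 12, 14; deleted edges (14,12,fn); (14,13,arg); (16,11,arg); (16,14,fn); added nodes (none); added edges (16,11,fn); (16,13,arg); result: nodes: 1:c2, 5:c2, 8:app, 10:c3, 11:app, 13:c3, 16:app, 17:c2, 18:app edges: (8,1,fn); (8,5,arg); (11,8,fn); (11,10,arg); (16,11,fn); (16,13,arg); (18,16,fn); (18,17,arg)
step 2: rule r4; match: 0->11, 1->8, 2->1, 3->5, 4->10; deleted nodes 1, 8; deleted edges (8,1,fn); (8,5,arg); (11,8,fn); added nodes 19; added edges (11,19,fn); (19,5,fn); (19,10,arg); result: nodes: 5:c2, 10:c3, 11:app, 13:c3, 16:app, 17:c2, 18:app, 19:app edges: (11,10,arg); (11,19,fn); (16,11,fn); (16,13,arg); (18,16,fn); (18,17,arg); (19,5,fn); (19,10,arg)
final:
nodes: 5:c2, 10:c3, 11:app, 13:c3, 16:app, 17:c2, 18:app, 19:app
edges: (11,10,arg); (11,19,fn); (16,11,fn); (16,13,arg); (18,16,fn); (18,17,arg); (19,5,fn); (19,10,arg)


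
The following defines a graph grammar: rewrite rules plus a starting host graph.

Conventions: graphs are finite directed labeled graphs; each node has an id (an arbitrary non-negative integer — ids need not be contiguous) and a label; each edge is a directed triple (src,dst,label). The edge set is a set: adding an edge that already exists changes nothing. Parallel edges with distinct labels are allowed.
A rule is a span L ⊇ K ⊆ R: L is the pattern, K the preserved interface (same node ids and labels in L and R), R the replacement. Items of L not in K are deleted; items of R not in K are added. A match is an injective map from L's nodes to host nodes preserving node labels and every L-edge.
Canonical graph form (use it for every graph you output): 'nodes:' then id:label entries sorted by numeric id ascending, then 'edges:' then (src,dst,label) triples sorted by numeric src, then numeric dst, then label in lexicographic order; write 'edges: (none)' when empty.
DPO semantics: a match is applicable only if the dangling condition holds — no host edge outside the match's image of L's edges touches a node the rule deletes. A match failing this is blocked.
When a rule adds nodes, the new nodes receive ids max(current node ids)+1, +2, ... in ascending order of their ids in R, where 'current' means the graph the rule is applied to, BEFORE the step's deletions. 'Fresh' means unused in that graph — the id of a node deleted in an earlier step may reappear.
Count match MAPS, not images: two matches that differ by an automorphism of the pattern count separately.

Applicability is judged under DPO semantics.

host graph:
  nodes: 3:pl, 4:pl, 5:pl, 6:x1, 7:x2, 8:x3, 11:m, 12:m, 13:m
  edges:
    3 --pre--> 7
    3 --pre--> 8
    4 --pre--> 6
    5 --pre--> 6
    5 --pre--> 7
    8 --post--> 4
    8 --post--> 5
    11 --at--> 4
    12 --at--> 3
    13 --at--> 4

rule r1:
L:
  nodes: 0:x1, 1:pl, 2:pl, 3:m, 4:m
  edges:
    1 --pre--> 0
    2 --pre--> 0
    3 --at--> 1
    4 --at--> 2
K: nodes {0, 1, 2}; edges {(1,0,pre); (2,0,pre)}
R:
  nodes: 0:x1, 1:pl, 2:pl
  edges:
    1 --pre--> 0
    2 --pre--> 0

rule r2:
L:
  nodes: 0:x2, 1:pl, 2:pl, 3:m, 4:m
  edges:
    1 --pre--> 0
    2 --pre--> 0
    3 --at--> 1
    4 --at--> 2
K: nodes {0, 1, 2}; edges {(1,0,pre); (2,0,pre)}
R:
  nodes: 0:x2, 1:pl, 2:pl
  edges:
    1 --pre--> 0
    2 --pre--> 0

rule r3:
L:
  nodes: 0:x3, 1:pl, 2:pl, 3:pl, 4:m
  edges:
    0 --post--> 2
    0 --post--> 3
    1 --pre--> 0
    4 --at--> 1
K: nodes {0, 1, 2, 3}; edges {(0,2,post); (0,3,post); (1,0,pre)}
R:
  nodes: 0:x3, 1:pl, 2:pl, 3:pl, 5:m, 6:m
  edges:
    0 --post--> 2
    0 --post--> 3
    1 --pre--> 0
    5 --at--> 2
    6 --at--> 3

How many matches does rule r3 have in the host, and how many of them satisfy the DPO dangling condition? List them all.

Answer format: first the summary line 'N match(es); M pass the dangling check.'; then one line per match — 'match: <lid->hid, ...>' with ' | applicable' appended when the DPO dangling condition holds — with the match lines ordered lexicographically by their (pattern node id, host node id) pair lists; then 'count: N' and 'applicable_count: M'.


2 match(es); 2 pass the dangling check.
match: 0->8, 1->3, 2->4, 3->5, 4->12 | applicable
match: 0->8, 1->3, 2->5, 3->4, 4->12 | applicable
count: 2
applicable_count: 2


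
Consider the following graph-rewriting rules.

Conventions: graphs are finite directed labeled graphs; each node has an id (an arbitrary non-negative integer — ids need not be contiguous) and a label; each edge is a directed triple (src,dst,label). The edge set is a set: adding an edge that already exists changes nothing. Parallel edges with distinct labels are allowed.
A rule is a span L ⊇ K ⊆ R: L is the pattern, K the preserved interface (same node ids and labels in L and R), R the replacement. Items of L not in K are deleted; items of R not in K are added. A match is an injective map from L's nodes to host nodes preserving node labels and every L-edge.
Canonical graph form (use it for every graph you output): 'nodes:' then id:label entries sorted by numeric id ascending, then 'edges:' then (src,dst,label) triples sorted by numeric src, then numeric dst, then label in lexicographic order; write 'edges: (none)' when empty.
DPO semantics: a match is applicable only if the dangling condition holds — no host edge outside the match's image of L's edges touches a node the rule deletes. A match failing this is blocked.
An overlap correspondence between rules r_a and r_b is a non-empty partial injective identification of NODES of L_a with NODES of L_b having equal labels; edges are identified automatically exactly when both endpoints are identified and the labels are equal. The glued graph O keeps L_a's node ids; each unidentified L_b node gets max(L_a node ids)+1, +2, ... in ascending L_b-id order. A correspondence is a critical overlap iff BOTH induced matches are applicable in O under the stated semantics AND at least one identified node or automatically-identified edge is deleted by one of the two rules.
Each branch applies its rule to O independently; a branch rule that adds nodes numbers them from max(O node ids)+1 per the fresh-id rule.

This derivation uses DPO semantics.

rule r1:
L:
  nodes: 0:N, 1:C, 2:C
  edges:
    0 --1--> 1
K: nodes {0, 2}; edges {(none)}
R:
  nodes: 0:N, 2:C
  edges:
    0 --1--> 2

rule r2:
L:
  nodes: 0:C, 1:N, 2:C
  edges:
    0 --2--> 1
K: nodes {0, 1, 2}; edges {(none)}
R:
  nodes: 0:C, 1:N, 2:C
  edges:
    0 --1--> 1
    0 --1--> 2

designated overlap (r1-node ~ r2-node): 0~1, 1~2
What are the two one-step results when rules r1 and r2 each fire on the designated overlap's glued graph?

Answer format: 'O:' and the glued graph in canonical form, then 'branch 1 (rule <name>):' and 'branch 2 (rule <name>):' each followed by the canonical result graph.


O:
nodes: 0:N, 1:C, 2:C, 3:C
edges: (0,1,1); (3,0,2)
branch 1 (rule r1):
nodes: 0:N, 2:C, 3:C
edges: (0,2,1); (3,0,2)
branch 2 (rule r2):
nodes: 0:N, 1:C, 2:C, 3:C
edges: (0,1,1); (3,0,1); (3,1,1)


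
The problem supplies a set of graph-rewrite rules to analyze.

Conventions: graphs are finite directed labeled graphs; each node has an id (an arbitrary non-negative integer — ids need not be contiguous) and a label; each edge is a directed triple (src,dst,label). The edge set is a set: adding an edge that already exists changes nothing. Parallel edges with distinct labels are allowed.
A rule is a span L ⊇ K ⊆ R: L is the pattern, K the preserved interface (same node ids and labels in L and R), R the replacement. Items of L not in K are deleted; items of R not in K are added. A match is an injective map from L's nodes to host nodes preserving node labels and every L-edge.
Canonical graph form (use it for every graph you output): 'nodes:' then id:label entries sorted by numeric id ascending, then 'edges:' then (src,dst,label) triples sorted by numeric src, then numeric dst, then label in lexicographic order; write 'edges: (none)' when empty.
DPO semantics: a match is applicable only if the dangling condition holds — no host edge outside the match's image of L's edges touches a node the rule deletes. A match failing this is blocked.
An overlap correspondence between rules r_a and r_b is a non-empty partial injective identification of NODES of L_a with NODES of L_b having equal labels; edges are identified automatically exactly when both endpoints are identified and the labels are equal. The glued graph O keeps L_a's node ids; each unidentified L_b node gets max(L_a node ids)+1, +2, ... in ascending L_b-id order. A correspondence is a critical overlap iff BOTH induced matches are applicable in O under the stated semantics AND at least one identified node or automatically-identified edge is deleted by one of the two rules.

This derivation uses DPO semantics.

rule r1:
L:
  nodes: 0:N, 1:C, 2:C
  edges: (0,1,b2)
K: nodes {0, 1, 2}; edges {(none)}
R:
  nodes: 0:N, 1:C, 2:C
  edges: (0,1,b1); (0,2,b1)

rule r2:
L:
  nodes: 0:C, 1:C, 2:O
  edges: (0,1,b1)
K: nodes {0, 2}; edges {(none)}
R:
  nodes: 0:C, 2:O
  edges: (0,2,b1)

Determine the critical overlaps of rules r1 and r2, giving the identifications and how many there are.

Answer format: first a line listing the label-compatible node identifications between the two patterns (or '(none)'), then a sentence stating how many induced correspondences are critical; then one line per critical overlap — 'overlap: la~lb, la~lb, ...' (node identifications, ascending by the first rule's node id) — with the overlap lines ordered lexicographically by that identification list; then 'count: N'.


label-compatible node identifications between L(r1) and L(r2): 1~0, 1~1, 2~0, 2~1
2 of the induced correspondences are critical overlaps of r1 and r2.
overlap: 1~0, 2~1
overlap: 2~1
count: 2


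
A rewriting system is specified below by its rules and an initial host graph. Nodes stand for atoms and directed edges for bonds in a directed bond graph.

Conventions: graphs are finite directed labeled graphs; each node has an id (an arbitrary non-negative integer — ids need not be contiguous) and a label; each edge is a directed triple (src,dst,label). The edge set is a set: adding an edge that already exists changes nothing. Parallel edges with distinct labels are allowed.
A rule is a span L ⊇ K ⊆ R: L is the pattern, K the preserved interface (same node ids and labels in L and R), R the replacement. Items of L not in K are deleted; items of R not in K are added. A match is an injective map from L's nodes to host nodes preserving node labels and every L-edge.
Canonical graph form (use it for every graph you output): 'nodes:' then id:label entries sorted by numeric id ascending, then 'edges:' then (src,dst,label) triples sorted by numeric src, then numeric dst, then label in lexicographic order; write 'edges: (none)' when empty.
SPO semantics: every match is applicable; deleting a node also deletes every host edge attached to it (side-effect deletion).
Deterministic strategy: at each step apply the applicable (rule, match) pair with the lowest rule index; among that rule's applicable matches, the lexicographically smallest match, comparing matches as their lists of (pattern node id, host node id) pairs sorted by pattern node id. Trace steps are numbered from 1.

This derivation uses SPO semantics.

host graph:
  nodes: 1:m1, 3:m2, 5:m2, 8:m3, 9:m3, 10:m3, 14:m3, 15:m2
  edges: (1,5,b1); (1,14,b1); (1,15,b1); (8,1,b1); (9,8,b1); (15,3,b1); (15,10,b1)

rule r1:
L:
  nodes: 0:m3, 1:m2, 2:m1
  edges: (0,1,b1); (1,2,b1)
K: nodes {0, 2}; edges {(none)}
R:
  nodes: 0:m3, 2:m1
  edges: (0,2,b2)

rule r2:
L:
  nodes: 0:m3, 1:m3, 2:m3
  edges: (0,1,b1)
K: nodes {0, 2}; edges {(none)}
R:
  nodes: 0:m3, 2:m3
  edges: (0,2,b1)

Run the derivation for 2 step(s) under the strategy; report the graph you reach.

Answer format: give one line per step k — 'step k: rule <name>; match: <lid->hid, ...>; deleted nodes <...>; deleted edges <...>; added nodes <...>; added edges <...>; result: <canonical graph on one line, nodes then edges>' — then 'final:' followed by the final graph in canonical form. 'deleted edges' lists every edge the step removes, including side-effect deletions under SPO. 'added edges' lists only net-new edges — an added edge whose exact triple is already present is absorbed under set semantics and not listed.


step 1: rule r2; match: 0->9, 1->8, 2->10; deleted nodes 8; deleted edges (8,1,b1); (9,8,b1); added nodes (none); added edges (9,10,b1); result: nodes: 1:m1, 3:m2, 5:m2, 9:m3, 10:m3, 14:m3, 15:m2 edges: (1,5,b1); (1,14,b1); (1,15,b1); (9,10,b1); (15,3,b1); (15,10,b1)
step 2: rule r2; match: 0->9, 1->10, 2->14; deleted nodes 10; deleted edges (9,10,b1); (15,10,b1); added nodes (none); added edges (9,14,b1); result: nodes: 1:m1, 3:m2, 5:m2, 9:m3, 14:m3, 15:m2 edges: (1,5,b1); (1,14,b1); (1,15,b1); (9,14,b1); (15,3,b1)
final:
nodes: 1:m1, 3:m2, 5:m2, 9:m3, 14:m3, 15:m2
edges: (1,5,b1); (1,14,b1); (1,15,b1); (9,14,b1); (15,3,b1)
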